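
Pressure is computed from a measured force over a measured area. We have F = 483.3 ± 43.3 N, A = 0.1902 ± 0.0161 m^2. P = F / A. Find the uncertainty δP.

P is a product of powers, so relative uncertainties combine in quadrature:
  (1·δF/F)² = (1×0.0896)² = 0.00803;  (-1·δA/A)² = (-1×0.0846)² = 0.00717
δP/P = √(0.0152) = 0.123
P = 2541 Pa, so δP = 0.123 × 2541 = 313 Pa.

313 Pa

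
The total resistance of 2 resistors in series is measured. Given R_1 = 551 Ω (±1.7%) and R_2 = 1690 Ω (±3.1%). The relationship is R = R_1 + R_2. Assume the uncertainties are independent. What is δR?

53.2 Ω

Each term contributes (cᵢ δxᵢ)² to (δR)²:
  (δR_1)² = 87.7;  (δR_2)² = 2740
δR = √(2830) = 53.2 Ω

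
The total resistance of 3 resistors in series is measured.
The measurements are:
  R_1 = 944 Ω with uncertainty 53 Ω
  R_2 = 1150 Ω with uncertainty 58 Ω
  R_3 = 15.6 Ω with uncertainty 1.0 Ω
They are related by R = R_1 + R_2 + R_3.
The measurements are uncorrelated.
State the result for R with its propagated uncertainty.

2110 ± 78.6 Ω

Sums and differences: (δR)² = Σ (cᵢ δxᵢ)².
  (δR_1)² = 2810;  (δR_2)² = 3360;  (δR_3)² = 1.00
δR = √(6170) = 78.6 Ω
R = 2110 Ω.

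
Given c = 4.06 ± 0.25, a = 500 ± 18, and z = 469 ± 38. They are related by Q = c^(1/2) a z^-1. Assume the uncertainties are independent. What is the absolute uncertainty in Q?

Q is a product of powers, so relative uncertainties combine in quadrature:
  (½·δc/c)² = (0.5×0.0616)² = 0.000948;  (1·δa/a)² = (1×0.0360)² = 0.00130;  (-1·δz/z)² = (-1×0.0810)² = 0.00656
δQ/Q = √(0.00881) = 0.0939
Q = 2.15, so δQ = 0.0939 × 2.15 = 0.202.

0.202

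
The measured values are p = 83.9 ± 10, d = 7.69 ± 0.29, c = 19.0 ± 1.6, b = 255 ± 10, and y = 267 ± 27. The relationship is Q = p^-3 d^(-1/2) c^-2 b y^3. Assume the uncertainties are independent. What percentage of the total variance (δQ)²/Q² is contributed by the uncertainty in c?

(δQ/Q)² = (-3·δp/p)² + (−½·δd/d)² + (-2·δc/c)² + (1·δb/b)² + (3·δy/y)²
  p term: (-3×0.119)² = 0.128
  d term: (-0.5×0.0377)² = 0.000356
  c term: (-2×0.0842)² = 0.0284
  b term: (1×0.0392)² = 0.00154
  y term: (3×0.101)² = 0.0920
Total = 0.250. Share from c = 0.0284/0.250 = 0.113.

11.3%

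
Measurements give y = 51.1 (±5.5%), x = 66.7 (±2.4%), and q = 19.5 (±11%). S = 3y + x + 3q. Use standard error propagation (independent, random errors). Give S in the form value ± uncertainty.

Absolute uncertainties add in quadrature for a linear combination:
  (3·δy)² = 71.1;  (δx)² = 2.56;  (3·δq)² = 41.4
δS = √(115) = 10.7
S = 278.

278 ± 10.7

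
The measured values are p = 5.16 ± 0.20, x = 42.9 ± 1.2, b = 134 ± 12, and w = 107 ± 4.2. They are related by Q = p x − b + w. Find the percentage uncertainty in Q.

8.51%

Let h = p·x = 221. δh/h = √((1·δp/p)² + (1·δx/x)²) = √(0.00150 + 0.000782) = 0.0478, so δh = 10.6.
Q = h − b + w: δQ = √(δh² + δb² + δw²) = √(112 + 144 + 17.6) = 16.5
Q = 194, so δQ/Q = 16.5/194 = 0.0851.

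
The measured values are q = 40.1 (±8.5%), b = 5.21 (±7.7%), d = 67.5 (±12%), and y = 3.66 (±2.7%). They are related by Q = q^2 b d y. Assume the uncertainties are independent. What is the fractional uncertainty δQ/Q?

0.224

Products/powers → add relative errors in quadrature, weighted by exponent:
  (2·δq/q)² = (2×0.0850)² = 0.0289;  (1·δb/b)² = (1×0.0770)² = 0.00593;  (1·δd/d)² = (1×0.120)² = 0.0144;  (1·δy/y)² = (1×0.0270)² = 0.000729
δQ/Q = √(0.0500) = 0.224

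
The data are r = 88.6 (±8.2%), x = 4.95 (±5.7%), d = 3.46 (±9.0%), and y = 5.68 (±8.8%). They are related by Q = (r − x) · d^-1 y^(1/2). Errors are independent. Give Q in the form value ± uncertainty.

57.6 ± 7.64

Let u = r − x = 83.6. δu = √(δr² + δx²) = √(52.8 + 0.0796) = 7.27, so δu/u = 0.0869.
Q is then a monomial in u, d, y:
δQ/Q = √((δu/u)² + (-1·δd/d)² + (½·δy/y)²) = √(0.00755 + 0.00810 + 0.00194) = 0.133
Q = 57.6, so δQ = 0.133 × 57.6 = 7.64.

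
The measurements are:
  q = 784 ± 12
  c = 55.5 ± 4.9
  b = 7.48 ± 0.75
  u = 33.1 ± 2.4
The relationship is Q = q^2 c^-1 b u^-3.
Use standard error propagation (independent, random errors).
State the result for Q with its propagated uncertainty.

Each factor contributes (exponent × relative error)² to (δQ/Q)²:
  (2·δq/q)² = (2×0.0153)² = 0.000937;  (-1·δc/c)² = (-1×0.0883)² = 0.00779;  (1·δb/b)² = (1×0.100)² = 0.0101;  (-3·δu/u)² = (-3×0.0725)² = 0.0473
δQ/Q = √(0.0661) = 0.257
Q = 2.28, so δQ = 0.257 × 2.28 = 0.587.

2.28 ± 0.587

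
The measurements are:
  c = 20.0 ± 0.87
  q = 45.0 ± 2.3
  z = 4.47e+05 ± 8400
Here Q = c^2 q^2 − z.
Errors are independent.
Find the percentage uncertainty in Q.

Let p = c^2·q^2 = 8.1e+05. δp/p = √((2·δc/c)² + (2·δq/q)²) = √(0.00757 + 0.0104) = 0.134, so δp = 1.09e+05.
Q = p − z: δQ = √(δp² + δz²) = √(1.18e+10 + 7.06e+07) = 1.09e+05
Q = 3.63e+05, so δQ/Q = 1.09e+05/3.63e+05 = 0.300.

30.0%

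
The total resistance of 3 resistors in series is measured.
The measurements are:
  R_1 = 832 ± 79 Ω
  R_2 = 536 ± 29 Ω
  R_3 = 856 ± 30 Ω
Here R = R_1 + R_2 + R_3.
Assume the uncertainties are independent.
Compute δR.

Absolute uncertainties add in quadrature for a linear combination:
  (δR_1)² = 6240;  (δR_2)² = 841;  (δR_3)² = 900
δR = √(7980) = 89.3 Ω

89.3 Ω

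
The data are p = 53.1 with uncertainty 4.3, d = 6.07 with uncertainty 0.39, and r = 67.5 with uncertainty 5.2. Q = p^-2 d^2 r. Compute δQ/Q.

Each factor contributes (exponent × relative error)² to (δQ/Q)²:
  (-2·δp/p)² = (-2×0.0810)² = 0.0262;  (2·δd/d)² = (2×0.0643)² = 0.0165;  (1·δr/r)² = (1×0.0770)² = 0.00593
δQ/Q = √(0.0487) = 0.221

0.221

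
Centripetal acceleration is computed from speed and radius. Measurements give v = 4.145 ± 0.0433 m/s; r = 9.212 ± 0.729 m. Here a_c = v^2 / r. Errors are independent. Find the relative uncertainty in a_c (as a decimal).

0.0818

Each factor contributes (exponent × relative error)² to (δa_c/a_c)²:
  (2·δv/v)² = (2×0.0104)² = 0.000437;  (-1·δr/r)² = (-1×0.0791)² = 0.00626
δa_c/a_c = √(0.00670) = 0.0818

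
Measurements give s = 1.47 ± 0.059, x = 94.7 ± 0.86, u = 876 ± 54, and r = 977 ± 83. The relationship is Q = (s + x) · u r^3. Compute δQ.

2.06e+13

Let w = s + x = 96.2. δw = √(δs² + δx²) = √(0.00348 + 0.740) = 0.862, so δw/w = 0.00896.
Q is then a monomial in w, u, r:
δQ/Q = √((δw/w)² + (1·δu/u)² + (3·δr/r)²) = √(8.03e-05 + 0.00380 + 0.0650) = 0.262
Q = 7.86e+13, so δQ = 0.262 × 7.86e+13 = 2.06e+13.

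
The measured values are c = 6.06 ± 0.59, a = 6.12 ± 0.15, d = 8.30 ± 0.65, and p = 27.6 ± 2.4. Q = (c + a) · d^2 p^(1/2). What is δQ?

750

Let u = c + a = 12.2. δu = √(δc² + δa²) = √(0.348 + 0.0225) = 0.609, so δu/u = 0.0500.
Q is then a monomial in u, d, p:
δQ/Q = √((δu/u)² + (2·δd/d)² + (½·δp/p)²) = √(0.00250 + 0.0245 + 0.00189) = 0.170
Q = 4410, so δQ = 0.170 × 4410 = 750.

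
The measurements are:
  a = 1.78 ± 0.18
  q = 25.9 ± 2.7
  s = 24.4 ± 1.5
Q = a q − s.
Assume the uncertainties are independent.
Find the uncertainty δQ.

6.86

Let p = a·q = 46.1. δp/p = √((1·δa/a)² + (1·δq/q)²) = √(0.0102 + 0.0109) = 0.145, so δp = 6.70.
Q = p − s: δQ = √(δp² + δs²) = √(44.8 + 2.25) = 6.86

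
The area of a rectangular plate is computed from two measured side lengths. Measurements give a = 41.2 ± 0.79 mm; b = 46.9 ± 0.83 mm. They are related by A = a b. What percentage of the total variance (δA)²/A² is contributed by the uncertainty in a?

54.0%

(δA/A)² = (1·δa/a)² + (1·δb/b)²
  a term: (1×0.0192)² = 0.000368
  b term: (1×0.0177)² = 0.000313
Total = 0.000681. Share from a = 0.000368/0.000681 = 0.540.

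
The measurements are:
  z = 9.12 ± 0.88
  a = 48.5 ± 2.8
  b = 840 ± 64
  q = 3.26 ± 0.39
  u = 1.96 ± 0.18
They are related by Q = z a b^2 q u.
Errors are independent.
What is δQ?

4.83e+08

Q is a product of powers, so relative uncertainties combine in quadrature:
  (1·δz/z)² = (1×0.0965)² = 0.00931;  (1·δa/a)² = (1×0.0577)² = 0.00333;  (2·δb/b)² = (2×0.0762)² = 0.0232;  (1·δq/q)² = (1×0.120)² = 0.0143;  (1·δu/u)² = (1×0.0918)² = 0.00843
δQ/Q = √(0.0586) = 0.242
Q = 1.99e+09, so δQ = 0.242 × 1.99e+09 = 4.83e+08.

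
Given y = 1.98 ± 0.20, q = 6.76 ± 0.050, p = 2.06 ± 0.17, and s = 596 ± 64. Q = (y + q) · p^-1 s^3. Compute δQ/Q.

0.333

Let u = y + q = 8.74. δu = √(δy² + δq²) = √(0.0400 + 0.00250) = 0.206, so δu/u = 0.0236.
Q is then a monomial in u, p, s:
δQ/Q = √((δu/u)² + (-1·δp/p)² + (3·δs/s)²) = √(0.000556 + 0.00681 + 0.104) = 0.333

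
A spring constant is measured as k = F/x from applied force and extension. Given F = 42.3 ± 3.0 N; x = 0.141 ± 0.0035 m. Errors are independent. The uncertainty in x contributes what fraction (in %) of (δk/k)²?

10.9%

(δk/k)² = (1·δF/F)² + (-1·δx/x)²
  F term: (1×0.0709)² = 0.00503
  x term: (-1×0.0248)² = 0.000616
Total = 0.00565. Share from x = 0.000616/0.00565 = 0.109.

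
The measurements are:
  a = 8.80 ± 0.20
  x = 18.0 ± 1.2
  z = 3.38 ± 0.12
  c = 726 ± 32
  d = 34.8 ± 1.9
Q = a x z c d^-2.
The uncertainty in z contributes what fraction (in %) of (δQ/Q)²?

6.27%

(δQ/Q)² = (1·δa/a)² + (1·δx/x)² + (1·δz/z)² + (1·δc/c)² + (-2·δd/d)²
  a term: (1×0.0227)² = 0.000517
  x term: (1×0.0667)² = 0.00444
  z term: (1×0.0355)² = 0.00126
  c term: (1×0.0441)² = 0.00194
  d term: (-2×0.0546)² = 0.0119
Total = 0.0201. Share from z = 0.00126/0.0201 = 0.0627.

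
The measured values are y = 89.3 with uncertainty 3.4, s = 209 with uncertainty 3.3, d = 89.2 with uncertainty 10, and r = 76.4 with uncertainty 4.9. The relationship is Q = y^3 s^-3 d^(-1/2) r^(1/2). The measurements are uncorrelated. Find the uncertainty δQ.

For a monomial Q ∝ y^3, s^-3, d^(-1/2), r^(1/2), fractional errors add in quadrature:
  (3·δy/y)² = (3×0.0381)² = 0.0130;  (-3·δs/s)² = (-3×0.0158)² = 0.00224;  (−½·δd/d)² = (-0.5×0.112)² = 0.00314;  (½·δr/r)² = (0.5×0.0641)² = 0.00103
δQ/Q = √(0.0195) = 0.140
Q = 0.0722, so δQ = 0.140 × 0.0722 = 0.0101.

0.0101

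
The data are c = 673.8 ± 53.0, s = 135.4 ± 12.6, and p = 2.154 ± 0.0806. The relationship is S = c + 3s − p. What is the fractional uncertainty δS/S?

0.0604

For a sum/difference, combine absolute errors in quadrature:
  (δc)² = 2810;  (3·δs)² = 1430;  (δp)² = 0.00650
δS = √(4240) = 65.1
S = 1078, so δS/S = 65.1/1078 = 0.0604.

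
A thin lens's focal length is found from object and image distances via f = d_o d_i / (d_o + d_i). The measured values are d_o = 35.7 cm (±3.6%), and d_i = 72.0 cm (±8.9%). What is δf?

0.909 cm

∂f/∂d_o = (d_i/(d_o+d_i))² = 0.447;  ∂f/∂d_i = (d_o/(d_o+d_i))² = 0.110
δf = √((∂f/∂d_o · δd_o)² + (∂f/∂d_i · δd_i)²) = √(0.330 + 0.496) = 0.909 cm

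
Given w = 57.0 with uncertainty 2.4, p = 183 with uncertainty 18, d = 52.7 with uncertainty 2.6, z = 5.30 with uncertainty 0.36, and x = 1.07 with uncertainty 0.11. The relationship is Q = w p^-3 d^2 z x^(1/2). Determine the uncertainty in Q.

0.0461

Each factor contributes (exponent × relative error)² to (δQ/Q)²:
  (1·δw/w)² = (1×0.0421)² = 0.00177;  (-3·δp/p)² = (-3×0.0984)² = 0.0871;  (2·δd/d)² = (2×0.0493)² = 0.00974;  (1·δz/z)² = (1×0.0679)² = 0.00461;  (½·δx/x)² = (0.5×0.103)² = 0.00264
δQ/Q = √(0.106) = 0.325
Q = 0.142, so δQ = 0.325 × 0.142 = 0.0461.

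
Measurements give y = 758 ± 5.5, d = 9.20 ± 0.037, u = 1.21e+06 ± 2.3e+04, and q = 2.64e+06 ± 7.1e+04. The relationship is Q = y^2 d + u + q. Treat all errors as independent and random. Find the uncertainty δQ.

1.09e+05

Let p = y^2·d = 5.29e+06. δp/p = √((2·δy/y)² + (1·δd/d)²) = √(0.000211 + 1.62e-05) = 0.0151, so δp = 79600.
Q = p + u + q: δQ = √(δp² + δu² + δq²) = √(6.34e+09 + 5.29e+08 + 5.04e+09) = 1.09e+05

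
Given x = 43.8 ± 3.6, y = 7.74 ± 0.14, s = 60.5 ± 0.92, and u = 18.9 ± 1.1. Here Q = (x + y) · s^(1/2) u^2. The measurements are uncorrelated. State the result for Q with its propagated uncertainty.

(1.43 ± 0.195) × 10^5

Let w = x + y = 51.5. δw = √(δx² + δy²) = √(13.0 + 0.0196) = 3.60, so δw/w = 0.0699.
Q is then a monomial in w, s, u:
δQ/Q = √((δw/w)² + (½·δs/s)² + (2·δu/u)²) = √(0.00489 + 5.78e-05 + 0.0135) = 0.136
Q = 1.43e+05, so δQ = 0.136 × 1.43e+05 = 19500.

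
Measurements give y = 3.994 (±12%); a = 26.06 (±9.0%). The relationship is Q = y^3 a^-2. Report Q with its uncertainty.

Relative error in a monomial: (δQ/Q)² = Σ (nᵢ · δxᵢ/xᵢ)².
  (3·δy/y)² = (3×0.120)² = 0.130;  (-2·δa/a)² = (-2×0.0900)² = 0.0324
δQ/Q = √(0.162) = 0.402
Q = 0.09382, so δQ = 0.402 × 0.09382 = 0.0378.

0.09382 ± 0.0378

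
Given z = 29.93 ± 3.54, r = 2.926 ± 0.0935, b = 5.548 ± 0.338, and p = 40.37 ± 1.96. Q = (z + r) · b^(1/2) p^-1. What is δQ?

0.234

Let u = z + r = 32.86. δu = √(δz² + δr²) = √(12.5 + 0.00874) = 3.54, so δu/u = 0.108.
Q is then a monomial in u, b, p:
δQ/Q = √((δu/u)² + (½·δb/b)² + (-1·δp/p)²) = √(0.0116 + 0.000928 + 0.00236) = 0.122
Q = 1.917, so δQ = 0.122 × 1.917 = 0.234.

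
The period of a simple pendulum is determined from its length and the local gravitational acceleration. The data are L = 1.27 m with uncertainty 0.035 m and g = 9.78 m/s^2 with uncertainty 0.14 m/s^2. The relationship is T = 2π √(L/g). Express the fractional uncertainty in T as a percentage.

Products/powers → add relative errors in quadrature, weighted by exponent:
  (½·δL/L)² = (0.5×0.0276)² = 0.000190;  (−½·δg/g)² = (-0.5×0.0143)² = 5.12e-05
δT/T = √(0.000241) = 0.0155

1.55%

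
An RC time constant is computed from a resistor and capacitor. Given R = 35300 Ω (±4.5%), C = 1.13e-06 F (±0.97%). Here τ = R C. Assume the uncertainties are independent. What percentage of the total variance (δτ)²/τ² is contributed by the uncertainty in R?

(δτ/τ)² = (1·δR/R)² + (1·δC/C)²
  R term: (1×0.0450)² = 0.00202
  C term: (1×0.00970)² = 9.41e-05
Total = 0.00212. Share from R = 0.00202/0.00212 = 0.956.

95.6%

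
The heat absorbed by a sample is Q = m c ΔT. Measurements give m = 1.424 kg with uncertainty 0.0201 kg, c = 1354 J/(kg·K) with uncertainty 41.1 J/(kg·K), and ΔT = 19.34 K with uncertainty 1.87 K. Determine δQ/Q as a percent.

Since Q is a product/quotient, work with relative uncertainties:
  (1·δm/m)² = (1×0.0141)² = 0.000199;  (1·δc/c)² = (1×0.0304)² = 0.000921;  (1·δΔT/ΔT)² = (1×0.0967)² = 0.00935
δQ/Q = √(0.0105) = 0.102

10.2%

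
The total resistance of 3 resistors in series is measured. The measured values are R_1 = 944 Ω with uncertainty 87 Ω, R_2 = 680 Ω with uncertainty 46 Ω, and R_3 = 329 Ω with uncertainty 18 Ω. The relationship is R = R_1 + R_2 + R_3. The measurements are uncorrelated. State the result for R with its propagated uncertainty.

Absolute uncertainties add in quadrature for a linear combination:
  (δR_1)² = 7570;  (δR_2)² = 2120;  (δR_3)² = 324
δR = √(10000) = 100 Ω
R = 1950 Ω.

1950 ± 100 Ω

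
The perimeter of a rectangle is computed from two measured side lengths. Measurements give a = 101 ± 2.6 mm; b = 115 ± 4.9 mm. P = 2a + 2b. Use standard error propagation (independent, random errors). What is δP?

P is a linear combination, so absolute uncertainties add in quadrature:
  (2·δa)² = 27.0;  (2·δb)² = 96.0
δP = √(123) = 11.1 mm

11.1 mm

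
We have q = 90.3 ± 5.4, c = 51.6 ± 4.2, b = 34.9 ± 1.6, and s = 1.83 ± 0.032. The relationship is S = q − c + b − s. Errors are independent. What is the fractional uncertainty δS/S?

Sums and differences: (δS)² = Σ (cᵢ δxᵢ)².
  (δq)² = 29.2;  (δc)² = 17.6;  (δb)² = 2.56;  (δs)² = 0.00102
δS = √(49.4) = 7.03
S = 71.8, so δS/S = 7.03/71.8 = 0.0979.

0.0979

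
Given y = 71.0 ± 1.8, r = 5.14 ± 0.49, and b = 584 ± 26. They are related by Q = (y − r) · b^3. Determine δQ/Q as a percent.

Let u = y − r = 65.9. δu = √(δy² + δr²) = √(3.24 + 0.240) = 1.87, so δu/u = 0.0283.
Q is then a monomial in u, b:
δQ/Q = √((δu/u)² + (3·δb/b)²) = √(0.000802 + 0.0178) = 0.137

13.7%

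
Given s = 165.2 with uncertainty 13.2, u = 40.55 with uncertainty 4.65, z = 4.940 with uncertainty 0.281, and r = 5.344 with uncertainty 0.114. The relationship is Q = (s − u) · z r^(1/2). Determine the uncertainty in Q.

180

Let w = s − u = 124.6. δw = √(δs² + δu²) = √(174 + 21.6) = 14.0, so δw/w = 0.112.
Q is then a monomial in w, z, r:
δQ/Q = √((δw/w)² + (1·δz/z)² + (½·δr/r)²) = √(0.0126 + 0.00324 + 0.000114) = 0.126
Q = 1423, so δQ = 0.126 × 1423 = 180.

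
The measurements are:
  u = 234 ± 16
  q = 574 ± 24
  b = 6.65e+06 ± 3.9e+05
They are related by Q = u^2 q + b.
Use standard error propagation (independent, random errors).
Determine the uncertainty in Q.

Let p = u^2·q = 3.14e+07. δp/p = √((2·δu/u)² + (1·δq/q)²) = √(0.0187 + 0.00175) = 0.143, so δp = 4.49e+06.
Q = p + b: δQ = √(δp² + δb²) = √(2.02e+13 + 1.52e+11) = 4.51e+06

4.51e+06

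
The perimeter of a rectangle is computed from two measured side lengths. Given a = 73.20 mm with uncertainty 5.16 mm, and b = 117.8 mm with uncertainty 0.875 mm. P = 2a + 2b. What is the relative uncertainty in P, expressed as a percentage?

2.74%

For a sum/difference, combine absolute errors in quadrature:
  (2·δa)² = 107;  (2·δb)² = 3.06
δP = √(110) = 10.5 mm
P = 382.0 mm, so δP/P = 10.5/382.0 = 0.0274.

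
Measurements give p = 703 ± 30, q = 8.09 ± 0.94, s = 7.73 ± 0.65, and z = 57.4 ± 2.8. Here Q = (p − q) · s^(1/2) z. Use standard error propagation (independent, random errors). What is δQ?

8600

Let u = p − q = 695. δu = √(δp² + δq²) = √(900 + 0.884) = 30.0, so δu/u = 0.0432.
Q is then a monomial in u, s, z:
δQ/Q = √((δu/u)² + (½·δs/s)² + (1·δz/z)²) = √(0.00187 + 0.00177 + 0.00238) = 0.0775
Q = 1.11e+05, so δQ = 0.0775 × 1.11e+05 = 8600.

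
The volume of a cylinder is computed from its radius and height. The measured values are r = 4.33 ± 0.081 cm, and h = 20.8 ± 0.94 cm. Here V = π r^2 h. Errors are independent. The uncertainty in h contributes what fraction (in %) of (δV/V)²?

59.3%

(δV/V)² = (2·δr/r)² + (1·δh/h)²
  r term: (2×0.0187)² = 0.00140
  h term: (1×0.0452)² = 0.00204
Total = 0.00344. Share from h = 0.00204/0.00344 = 0.593.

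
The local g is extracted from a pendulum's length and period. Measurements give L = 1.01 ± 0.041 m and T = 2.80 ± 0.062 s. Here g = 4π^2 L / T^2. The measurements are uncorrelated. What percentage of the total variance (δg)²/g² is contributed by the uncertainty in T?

(δg/g)² = (1·δL/L)² + (-2·δT/T)²
  L term: (1×0.0406)² = 0.00165
  T term: (-2×0.0221)² = 0.00196
Total = 0.00361. Share from T = 0.00196/0.00361 = 0.543.

54.3%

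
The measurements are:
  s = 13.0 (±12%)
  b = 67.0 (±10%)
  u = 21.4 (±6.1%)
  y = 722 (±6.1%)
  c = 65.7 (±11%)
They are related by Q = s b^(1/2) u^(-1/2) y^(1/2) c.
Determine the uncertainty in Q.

7130

Since Q is a product/quotient, work with relative uncertainties:
  (1·δs/s)² = (1×0.120)² = 0.0144;  (½·δb/b)² = (0.5×0.100)² = 0.00250;  (−½·δu/u)² = (-0.5×0.0610)² = 0.000930;  (½·δy/y)² = (0.5×0.0610)² = 0.000930;  (1·δc/c)² = (1×0.110)² = 0.0121
δQ/Q = √(0.0309) = 0.176
Q = 40600, so δQ = 0.176 × 40600 = 7130.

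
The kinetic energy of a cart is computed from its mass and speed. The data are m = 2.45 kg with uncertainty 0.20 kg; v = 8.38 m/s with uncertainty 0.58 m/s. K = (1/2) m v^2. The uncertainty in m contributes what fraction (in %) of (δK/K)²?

25.8%

(δK/K)² = (1·δm/m)² + (2·δv/v)²
  m term: (1×0.0816)² = 0.00666
  v term: (2×0.0692)² = 0.0192
Total = 0.0258. Share from m = 0.00666/0.0258 = 0.258.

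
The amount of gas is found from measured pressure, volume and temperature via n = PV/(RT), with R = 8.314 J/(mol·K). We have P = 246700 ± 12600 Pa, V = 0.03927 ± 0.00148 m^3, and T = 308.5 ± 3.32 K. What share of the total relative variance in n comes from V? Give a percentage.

(δn/n)² = (1·δP/P)² + (1·δV/V)² + (-1·δT/T)²
  P term: (1×0.0511)² = 0.00261
  V term: (1×0.0377)² = 0.00142
  T term: (-1×0.0108)² = 0.000116
Total = 0.00414. Share from V = 0.00142/0.00414 = 0.343.

34.3%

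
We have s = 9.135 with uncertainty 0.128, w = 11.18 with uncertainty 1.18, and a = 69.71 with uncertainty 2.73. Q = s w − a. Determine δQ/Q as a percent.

Let p = s·w = 102.1. δp/p = √((1·δs/s)² + (1·δw/w)²) = √(0.000196 + 0.0111) = 0.106, so δp = 10.9.
Q = p − a: δQ = √(δp² + δa²) = √(118 + 7.45) = 11.2
Q = 32.42, so δQ/Q = 11.2/32.42 = 0.346.

34.6%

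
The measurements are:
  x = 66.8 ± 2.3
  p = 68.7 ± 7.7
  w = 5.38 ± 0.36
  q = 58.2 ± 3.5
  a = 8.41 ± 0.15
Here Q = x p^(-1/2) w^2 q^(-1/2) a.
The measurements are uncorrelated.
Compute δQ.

39.4

Q is a product of powers, so relative uncertainties combine in quadrature:
  (1·δx/x)² = (1×0.0344)² = 0.00119;  (−½·δp/p)² = (-0.5×0.112)² = 0.00314;  (2·δw/w)² = (2×0.0669)² = 0.0179;  (−½·δq/q)² = (-0.5×0.0601)² = 0.000904;  (1·δa/a)² = (1×0.0178)² = 0.000318
δQ/Q = √(0.0235) = 0.153
Q = 257, so δQ = 0.153 × 257 = 39.4.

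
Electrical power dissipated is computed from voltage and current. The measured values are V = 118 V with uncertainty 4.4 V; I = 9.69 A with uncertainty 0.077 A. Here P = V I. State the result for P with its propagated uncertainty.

1140 ± 43.6 W

For a monomial P ∝ V, I, fractional errors add in quadrature:
  (1·δV/V)² = (1×0.0373)² = 0.00139;  (1·δI/I)² = (1×0.00795)² = 6.31e-05
δP/P = √(0.00145) = 0.0381
P = 1140 W, so δP = 0.0381 × 1140 = 43.6 W.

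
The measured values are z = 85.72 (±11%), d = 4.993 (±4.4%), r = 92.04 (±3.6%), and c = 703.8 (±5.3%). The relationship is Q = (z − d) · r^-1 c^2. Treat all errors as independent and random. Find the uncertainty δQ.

Let u = z − d = 80.73. δu = √(δz² + δd²) = √(88.9 + 0.0483) = 9.43, so δu/u = 0.117.
Q is then a monomial in u, r, c:
δQ/Q = √((δu/u)² + (-1·δr/r)² + (2·δc/c)²) = √(0.0137 + 0.00130 + 0.0112) = 0.162
Q = 434500, so δQ = 0.162 × 434500 = 70300.

70300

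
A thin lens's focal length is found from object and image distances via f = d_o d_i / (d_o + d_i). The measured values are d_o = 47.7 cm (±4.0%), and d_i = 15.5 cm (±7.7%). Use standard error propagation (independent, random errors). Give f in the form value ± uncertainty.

11.7 ± 0.689 cm

∂f/∂d_o = (d_i/(d_o+d_i))² = 0.0601;  ∂f/∂d_i = (d_o/(d_o+d_i))² = 0.570
δf = √((∂f/∂d_o · δd_o)² + (∂f/∂d_i · δd_i)²) = √(0.0132 + 0.462) = 0.689 cm
f = 11.7 cm.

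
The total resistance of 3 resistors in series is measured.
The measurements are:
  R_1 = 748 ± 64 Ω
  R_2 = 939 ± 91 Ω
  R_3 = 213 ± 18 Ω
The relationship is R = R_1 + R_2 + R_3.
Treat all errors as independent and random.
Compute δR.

113 Ω

R is a linear combination, so absolute uncertainties add in quadrature:
  (δR_1)² = 4100;  (δR_2)² = 8280;  (δR_3)² = 324
δR = √(12700) = 113 Ω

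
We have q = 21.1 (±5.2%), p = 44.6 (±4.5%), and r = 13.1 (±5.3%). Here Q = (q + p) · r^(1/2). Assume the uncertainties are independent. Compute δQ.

Let u = q + p = 65.7. δu = √(δq² + δp²) = √(1.20 + 4.03) = 2.29, so δu/u = 0.0348.
Q is then a monomial in u, r:
δQ/Q = √((δu/u)² + (½·δr/r)²) = √(0.00121 + 0.000702) = 0.0438
Q = 238, so δQ = 0.0438 × 238 = 10.4.

10.4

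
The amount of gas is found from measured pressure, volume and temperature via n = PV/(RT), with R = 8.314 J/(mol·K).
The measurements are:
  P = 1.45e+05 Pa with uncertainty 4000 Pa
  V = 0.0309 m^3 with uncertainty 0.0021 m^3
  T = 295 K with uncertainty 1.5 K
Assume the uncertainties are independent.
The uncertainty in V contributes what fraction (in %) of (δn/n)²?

(δn/n)² = (1·δP/P)² + (1·δV/V)² + (-1·δT/T)²
  P term: (1×0.0276)² = 0.000761
  V term: (1×0.0680)² = 0.00462
  T term: (-1×0.00508)² = 2.59e-05
Total = 0.00541. Share from V = 0.00462/0.00541 = 0.854.

85.4%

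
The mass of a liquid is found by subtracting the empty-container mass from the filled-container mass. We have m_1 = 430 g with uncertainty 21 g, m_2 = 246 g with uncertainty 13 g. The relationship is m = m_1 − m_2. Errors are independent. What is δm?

Sums and differences: (δm)² = Σ (cᵢ δxᵢ)².
  (δm_1)² = 441;  (δm_2)² = 169
δm = √(610) = 24.7 g

24.7 g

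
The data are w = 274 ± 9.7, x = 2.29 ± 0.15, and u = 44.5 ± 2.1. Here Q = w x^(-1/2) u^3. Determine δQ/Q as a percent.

15.0%

Products/powers → add relative errors in quadrature, weighted by exponent:
  (1·δw/w)² = (1×0.0354)² = 0.00125;  (−½·δx/x)² = (-0.5×0.0655)² = 0.00107;  (3·δu/u)² = (3×0.0472)² = 0.0200
δQ/Q = √(0.0224) = 0.150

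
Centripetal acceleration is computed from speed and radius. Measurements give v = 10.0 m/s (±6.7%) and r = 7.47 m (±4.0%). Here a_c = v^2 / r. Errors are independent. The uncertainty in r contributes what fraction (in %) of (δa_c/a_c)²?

(δa_c/a_c)² = (2·δv/v)² + (-1·δr/r)²
  v term: (2×0.0670)² = 0.0180
  r term: (-1×0.0400)² = 0.00160
Total = 0.0196. Share from r = 0.00160/0.0196 = 0.0818.

8.18%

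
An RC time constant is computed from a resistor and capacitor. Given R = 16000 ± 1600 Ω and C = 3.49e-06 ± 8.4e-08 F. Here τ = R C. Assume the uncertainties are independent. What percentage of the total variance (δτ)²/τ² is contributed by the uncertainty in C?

(δτ/τ)² = (1·δR/R)² + (1·δC/C)²
  R term: (1×0.100)² = 0.0100
  C term: (1×0.0241)² = 0.000579
Total = 0.0106. Share from C = 0.000579/0.0106 = 0.0548.

5.48%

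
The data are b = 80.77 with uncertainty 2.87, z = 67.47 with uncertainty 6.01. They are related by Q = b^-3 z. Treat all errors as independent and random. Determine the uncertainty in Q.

For a monomial Q ∝ b^-3, z, fractional errors add in quadrature:
  (-3·δb/b)² = (-3×0.0355)² = 0.0114;  (1·δz/z)² = (1×0.0891)² = 0.00793
δQ/Q = √(0.0193) = 0.139
Q = 0.0001280, so δQ = 0.139 × 0.0001280 = 1.78e-05.

1.78e-05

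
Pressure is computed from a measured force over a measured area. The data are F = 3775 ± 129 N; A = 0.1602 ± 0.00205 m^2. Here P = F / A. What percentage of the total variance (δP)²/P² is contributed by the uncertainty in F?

(δP/P)² = (1·δF/F)² + (-1·δA/A)²
  F term: (1×0.0342)² = 0.00117
  A term: (-1×0.0128)² = 0.000164
Total = 0.00133. Share from F = 0.00117/0.00133 = 0.877.

87.7%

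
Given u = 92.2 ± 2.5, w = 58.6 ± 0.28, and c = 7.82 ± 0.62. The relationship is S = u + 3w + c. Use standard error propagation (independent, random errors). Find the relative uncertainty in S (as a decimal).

Each term contributes (cᵢ δxᵢ)² to (δS)²:
  (δu)² = 6.25;  (3·δw)² = 0.706;  (δc)² = 0.384
δS = √(7.34) = 2.71
S = 276, so δS/S = 2.71/276 = 0.00982.

0.00982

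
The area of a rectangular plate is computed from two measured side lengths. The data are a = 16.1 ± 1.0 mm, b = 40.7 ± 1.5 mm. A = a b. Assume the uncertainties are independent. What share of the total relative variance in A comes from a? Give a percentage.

(δA/A)² = (1·δa/a)² + (1·δb/b)²
  a term: (1×0.0621)² = 0.00386
  b term: (1×0.0369)² = 0.00136
Total = 0.00522. Share from a = 0.00386/0.00522 = 0.740.

74.0%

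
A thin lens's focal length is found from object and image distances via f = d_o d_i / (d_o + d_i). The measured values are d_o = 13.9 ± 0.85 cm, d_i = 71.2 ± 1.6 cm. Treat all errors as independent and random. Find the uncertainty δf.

0.597 cm

∂f/∂d_o = (d_i/(d_o+d_i))² = 0.700;  ∂f/∂d_i = (d_o/(d_o+d_i))² = 0.0267
δf = √((∂f/∂d_o · δd_o)² + (∂f/∂d_i · δd_i)²) = √(0.354 + 0.00182) = 0.597 cm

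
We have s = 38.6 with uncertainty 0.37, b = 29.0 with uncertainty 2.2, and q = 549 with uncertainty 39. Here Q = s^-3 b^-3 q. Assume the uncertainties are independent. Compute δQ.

Products/powers → add relative errors in quadrature, weighted by exponent:
  (-3·δs/s)² = (-3×0.00959)² = 0.000827;  (-3·δb/b)² = (-3×0.0759)² = 0.0518;  (1·δq/q)² = (1×0.0710)² = 0.00505
δQ/Q = √(0.0577) = 0.240
Q = 3.91e-07, so δQ = 0.240 × 3.91e-07 = 9.4e-08.

9.4e-08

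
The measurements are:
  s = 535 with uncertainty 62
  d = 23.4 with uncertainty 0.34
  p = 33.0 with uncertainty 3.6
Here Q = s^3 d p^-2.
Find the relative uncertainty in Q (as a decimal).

Relative error in a monomial: (δQ/Q)² = Σ (nᵢ · δxᵢ/xᵢ)².
  (3·δs/s)² = (3×0.116)² = 0.121;  (1·δd/d)² = (1×0.0145)² = 0.000211;  (-2·δp/p)² = (-2×0.109)² = 0.0476
δQ/Q = √(0.169) = 0.411

0.411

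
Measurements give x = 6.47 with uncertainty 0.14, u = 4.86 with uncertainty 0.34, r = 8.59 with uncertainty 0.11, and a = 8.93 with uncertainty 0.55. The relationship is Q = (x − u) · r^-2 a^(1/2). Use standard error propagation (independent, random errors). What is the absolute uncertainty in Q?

0.0151

Let w = x − u = 1.61. δw = √(δx² + δu²) = √(0.0196 + 0.116) = 0.368, so δw/w = 0.228.
Q is then a monomial in w, r, a:
δQ/Q = √((δw/w)² + (-2·δr/r)² + (½·δa/a)²) = √(0.0522 + 0.000656 + 0.000948) = 0.232
Q = 0.0652, so δQ = 0.232 × 0.0652 = 0.0151.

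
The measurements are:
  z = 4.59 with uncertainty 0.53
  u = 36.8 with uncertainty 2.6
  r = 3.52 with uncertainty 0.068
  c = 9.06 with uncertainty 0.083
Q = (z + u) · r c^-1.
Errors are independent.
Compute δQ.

Let w = z + u = 41.4. δw = √(δz² + δu²) = √(0.281 + 6.76) = 2.65, so δw/w = 0.0641.
Q is then a monomial in w, r, c:
δQ/Q = √((δw/w)² + (1·δr/r)² + (-1·δc/c)²) = √(0.00411 + 0.000373 + 8.39e-05) = 0.0676
Q = 16.1, so δQ = 0.0676 × 16.1 = 1.09.

1.09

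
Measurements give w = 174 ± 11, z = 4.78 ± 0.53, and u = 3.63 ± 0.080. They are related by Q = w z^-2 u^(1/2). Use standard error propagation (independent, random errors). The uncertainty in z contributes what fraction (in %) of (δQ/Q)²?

(δQ/Q)² = (1·δw/w)² + (-2·δz/z)² + (½·δu/u)²
  w term: (1×0.0632)² = 0.00400
  z term: (-2×0.111)² = 0.0492
  u term: (0.5×0.0220)² = 0.000121
Total = 0.0533. Share from z = 0.0492/0.0533 = 0.923.

92.3%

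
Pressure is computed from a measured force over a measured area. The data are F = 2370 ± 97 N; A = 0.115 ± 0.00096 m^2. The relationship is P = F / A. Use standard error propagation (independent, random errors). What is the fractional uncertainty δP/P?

0.0418

Products/powers → add relative errors in quadrature, weighted by exponent:
  (1·δF/F)² = (1×0.0409)² = 0.00168;  (-1·δA/A)² = (-1×0.00835)² = 6.97e-05
δP/P = √(0.00174) = 0.0418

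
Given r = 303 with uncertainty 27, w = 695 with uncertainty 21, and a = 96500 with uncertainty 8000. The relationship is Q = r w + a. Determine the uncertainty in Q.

Let p = r·w = 2.11e+05. δp/p = √((1·δr/r)² + (1·δw/w)²) = √(0.00794 + 0.000913) = 0.0941, so δp = 19800.
Q = p + a: δQ = √(δp² + δa²) = √(3.93e+08 + 6.4e+07) = 21400

21400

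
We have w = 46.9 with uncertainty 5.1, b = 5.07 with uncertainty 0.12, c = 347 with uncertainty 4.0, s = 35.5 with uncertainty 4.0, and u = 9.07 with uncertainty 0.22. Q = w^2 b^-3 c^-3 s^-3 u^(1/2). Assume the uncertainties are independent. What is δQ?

1.11e-11

For a monomial Q ∝ w^2, b^-3, c^-3, s^-3, u^(1/2), fractional errors add in quadrature:
  (2·δw/w)² = (2×0.109)² = 0.0473;  (-3·δb/b)² = (-3×0.0237)² = 0.00504;  (-3·δc/c)² = (-3×0.0115)² = 0.00120;  (-3·δs/s)² = (-3×0.113)² = 0.114;  (½·δu/u)² = (0.5×0.0243)² = 0.000147
δQ/Q = √(0.168) = 0.410
Q = 2.72e-11, so δQ = 0.410 × 2.72e-11 = 1.11e-11.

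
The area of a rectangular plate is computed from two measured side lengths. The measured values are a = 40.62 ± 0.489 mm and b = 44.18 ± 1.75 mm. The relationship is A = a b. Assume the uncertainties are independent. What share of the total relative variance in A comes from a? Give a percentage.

8.46%

(δA/A)² = (1·δa/a)² + (1·δb/b)²
  a term: (1×0.0120)² = 0.000145
  b term: (1×0.0396)² = 0.00157
Total = 0.00171. Share from a = 0.000145/0.00171 = 0.0846.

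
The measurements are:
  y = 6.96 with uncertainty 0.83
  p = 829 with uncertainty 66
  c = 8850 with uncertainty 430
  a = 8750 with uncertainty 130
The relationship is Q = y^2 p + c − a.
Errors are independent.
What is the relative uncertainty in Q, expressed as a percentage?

25.1%

Let w = y^2·p = 40200. δw/w = √((2·δy/y)² + (1·δp/p)²) = √(0.0569 + 0.00634) = 0.251, so δw = 10100.
Q = w + c − a: δQ = √(δw² + δc² + δa²) = √(1.02e+08 + 1.85e+05 + 16900) = 10100
Q = 40300, so δQ/Q = 10100/40300 = 0.251.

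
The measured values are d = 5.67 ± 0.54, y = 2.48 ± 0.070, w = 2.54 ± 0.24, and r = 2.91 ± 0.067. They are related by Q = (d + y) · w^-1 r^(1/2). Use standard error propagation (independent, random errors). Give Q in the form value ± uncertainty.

Let u = d + y = 8.15. δu = √(δd² + δy²) = √(0.292 + 0.00490) = 0.545, so δu/u = 0.0668.
Q is then a monomial in u, w, r:
δQ/Q = √((δu/u)² + (-1·δw/w)² + (½·δr/r)²) = √(0.00446 + 0.00893 + 0.000133) = 0.116
Q = 5.47, so δQ = 0.116 × 5.47 = 0.637.

5.47 ± 0.637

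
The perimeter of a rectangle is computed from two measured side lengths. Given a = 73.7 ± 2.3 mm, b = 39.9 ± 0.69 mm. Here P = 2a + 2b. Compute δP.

Each term contributes (cᵢ δxᵢ)² to (δP)²:
  (2·δa)² = 21.2;  (2·δb)² = 1.90
δP = √(23.1) = 4.80 mm

4.80 mm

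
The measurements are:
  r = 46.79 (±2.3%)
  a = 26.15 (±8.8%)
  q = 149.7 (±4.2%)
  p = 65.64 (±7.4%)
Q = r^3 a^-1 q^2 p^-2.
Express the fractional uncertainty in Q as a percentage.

Products/powers → add relative errors in quadrature, weighted by exponent:
  (3·δr/r)² = (3×0.0230)² = 0.00476;  (-1·δa/a)² = (-1×0.0880)² = 0.00774;  (2·δq/q)² = (2×0.0420)² = 0.00706;  (-2·δp/p)² = (-2×0.0740)² = 0.0219
δQ/Q = √(0.0415) = 0.204

20.4%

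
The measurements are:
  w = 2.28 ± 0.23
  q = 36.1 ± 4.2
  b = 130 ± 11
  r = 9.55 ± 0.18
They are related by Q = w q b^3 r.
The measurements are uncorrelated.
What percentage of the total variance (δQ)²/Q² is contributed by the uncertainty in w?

(δQ/Q)² = (1·δw/w)² + (1·δq/q)² + (3·δb/b)² + (1·δr/r)²
  w term: (1×0.101)² = 0.0102
  q term: (1×0.116)² = 0.0135
  b term: (3×0.0846)² = 0.0644
  r term: (1×0.0188)² = 0.000355
Total = 0.0885. Share from w = 0.0102/0.0885 = 0.115.

11.5%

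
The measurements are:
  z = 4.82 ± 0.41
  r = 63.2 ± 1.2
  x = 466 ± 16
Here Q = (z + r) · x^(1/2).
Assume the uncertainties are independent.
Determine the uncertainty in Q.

Let u = z + r = 68.0. δu = √(δz² + δr²) = √(0.168 + 1.44) = 1.27, so δu/u = 0.0186.
Q is then a monomial in u, x:
δQ/Q = √((δu/u)² + (½·δx/x)²) = √(0.000348 + 0.000295) = 0.0253
Q = 1470, so δQ = 0.0253 × 1470 = 37.2.

37.2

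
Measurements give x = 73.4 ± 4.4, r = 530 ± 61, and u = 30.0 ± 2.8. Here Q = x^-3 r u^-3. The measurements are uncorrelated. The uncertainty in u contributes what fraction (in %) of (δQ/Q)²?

(δQ/Q)² = (-3·δx/x)² + (1·δr/r)² + (-3·δu/u)²
  x term: (-3×0.0599)² = 0.0323
  r term: (1×0.115)² = 0.0132
  u term: (-3×0.0933)² = 0.0784
Total = 0.124. Share from u = 0.0784/0.124 = 0.632.

63.2%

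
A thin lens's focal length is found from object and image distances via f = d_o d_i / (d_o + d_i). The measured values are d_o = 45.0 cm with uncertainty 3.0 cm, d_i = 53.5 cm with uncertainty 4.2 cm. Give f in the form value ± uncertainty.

24.4 ± 1.25 cm

∂f/∂d_o = (d_i/(d_o+d_i))² = 0.295;  ∂f/∂d_i = (d_o/(d_o+d_i))² = 0.209
δf = √((∂f/∂d_o · δd_o)² + (∂f/∂d_i · δd_i)²) = √(0.783 + 0.768) = 1.25 cm
f = 24.4 cm.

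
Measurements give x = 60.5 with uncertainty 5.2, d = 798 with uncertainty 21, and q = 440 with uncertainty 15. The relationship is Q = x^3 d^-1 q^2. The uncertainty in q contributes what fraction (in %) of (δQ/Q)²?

6.47%

(δQ/Q)² = (3·δx/x)² + (-1·δd/d)² + (2·δq/q)²
  x term: (3×0.0860)² = 0.0665
  d term: (-1×0.0263)² = 0.000693
  q term: (2×0.0341)² = 0.00465
Total = 0.0718. Share from q = 0.00465/0.0718 = 0.0647.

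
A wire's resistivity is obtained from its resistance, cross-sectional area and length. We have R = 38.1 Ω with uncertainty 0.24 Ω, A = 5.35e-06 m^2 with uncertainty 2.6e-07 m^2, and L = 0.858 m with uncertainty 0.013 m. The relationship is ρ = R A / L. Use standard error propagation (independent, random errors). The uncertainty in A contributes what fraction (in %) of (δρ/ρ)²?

89.8%

(δρ/ρ)² = (1·δR/R)² + (1·δA/A)² + (-1·δL/L)²
  R term: (1×0.00630)² = 3.97e-05
  A term: (1×0.0486)² = 0.00236
  L term: (-1×0.0152)² = 0.000230
Total = 0.00263. Share from A = 0.00236/0.00263 = 0.898.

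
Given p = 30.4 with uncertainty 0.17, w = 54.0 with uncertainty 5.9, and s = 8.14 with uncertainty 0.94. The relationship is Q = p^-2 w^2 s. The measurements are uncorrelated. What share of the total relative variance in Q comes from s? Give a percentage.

21.8%

(δQ/Q)² = (-2·δp/p)² + (2·δw/w)² + (1·δs/s)²
  p term: (-2×0.00559)² = 0.000125
  w term: (2×0.109)² = 0.0478
  s term: (1×0.115)² = 0.0133
Total = 0.0612. Share from s = 0.0133/0.0612 = 0.218.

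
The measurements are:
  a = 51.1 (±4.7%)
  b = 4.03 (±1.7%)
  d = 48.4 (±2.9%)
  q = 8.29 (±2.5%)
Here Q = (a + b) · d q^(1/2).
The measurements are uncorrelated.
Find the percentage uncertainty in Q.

5.38%

Let u = a + b = 55.1. δu = √(δa² + δb²) = √(5.77 + 0.00469) = 2.40, so δu/u = 0.0436.
Q is then a monomial in u, d, q:
δQ/Q = √((δu/u)² + (1·δd/d)² + (½·δq/q)²) = √(0.00190 + 0.000841 + 0.000156) = 0.0538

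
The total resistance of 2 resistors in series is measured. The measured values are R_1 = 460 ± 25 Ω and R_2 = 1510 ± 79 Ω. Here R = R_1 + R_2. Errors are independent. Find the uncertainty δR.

82.9 Ω

Absolute uncertainties add in quadrature for a linear combination:
  (δR_1)² = 625;  (δR_2)² = 6240
δR = √(6870) = 82.9 Ω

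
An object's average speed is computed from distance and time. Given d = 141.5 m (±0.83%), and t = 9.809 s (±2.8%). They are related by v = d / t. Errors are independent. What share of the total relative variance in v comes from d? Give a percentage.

8.08%

(δv/v)² = (1·δd/d)² + (-1·δt/t)²
  d term: (1×0.00830)² = 6.89e-05
  t term: (-1×0.0280)² = 0.000784
Total = 0.000853. Share from d = 6.89e-05/0.000853 = 0.0808.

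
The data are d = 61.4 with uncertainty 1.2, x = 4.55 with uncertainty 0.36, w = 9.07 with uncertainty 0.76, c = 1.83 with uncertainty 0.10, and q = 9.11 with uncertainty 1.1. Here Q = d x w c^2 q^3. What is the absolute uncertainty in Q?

For a monomial Q ∝ d, x, w, c^2, q^3, fractional errors add in quadrature:
  (1·δd/d)² = (1×0.0195)² = 0.000382;  (1·δx/x)² = (1×0.0791)² = 0.00626;  (1·δw/w)² = (1×0.0838)² = 0.00702;  (2·δc/c)² = (2×0.0546)² = 0.0119;  (3·δq/q)² = (3×0.121)² = 0.131
δQ/Q = √(0.157) = 0.396
Q = 6.42e+06, so δQ = 0.396 × 6.42e+06 = 2.54e+06.

2.54e+06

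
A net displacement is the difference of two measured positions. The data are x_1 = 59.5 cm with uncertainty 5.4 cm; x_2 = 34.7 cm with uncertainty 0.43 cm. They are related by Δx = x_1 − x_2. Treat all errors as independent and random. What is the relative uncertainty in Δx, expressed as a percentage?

21.8%

Sums and differences: (δΔx)² = Σ (cᵢ δxᵢ)².
  (δx_1)² = 29.2;  (δx_2)² = 0.185
δΔx = √(29.3) = 5.42 cm
Δx = 24.8 cm, so δΔx/Δx = 5.42/24.8 = 0.218.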